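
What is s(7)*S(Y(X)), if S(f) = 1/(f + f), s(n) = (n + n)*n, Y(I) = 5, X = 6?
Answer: 49/5 ≈ 9.8000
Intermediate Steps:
s(n) = 2*n**2 (s(n) = (2*n)*n = 2*n**2)
S(f) = 1/(2*f)
s(7)*S(Y(X)) = (2*7**2)*((1/2)/5) = (2*49)*((1/2)*(1/5)) = 98*(1/10) = 49/5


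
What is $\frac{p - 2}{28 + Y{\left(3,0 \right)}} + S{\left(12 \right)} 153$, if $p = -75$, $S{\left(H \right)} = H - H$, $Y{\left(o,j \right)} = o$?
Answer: $- \frac{77}{31} \approx -2.4839$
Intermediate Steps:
$S{\left(H \right)} = 0$
$\frac{p - 2}{28 + Y{\left(3,0 \right)}} + S{\left(12 \right)} 153 = \frac{-75 - 2}{28 + 3} + 0 \cdot 153 = - \frac{77}{31} + 0 = - \frac{77}{31}$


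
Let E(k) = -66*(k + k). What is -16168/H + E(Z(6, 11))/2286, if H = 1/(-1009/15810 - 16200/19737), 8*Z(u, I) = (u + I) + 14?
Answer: 19144655171/1338580 ≈ 14302.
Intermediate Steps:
Z(u, I) = 7/4 + I/8 + u/8 (Z(u, I) = ((u + I) + 14)/8 = ((I + u) + 14)/8 = (14 + I + u)/8 = 7/4 + I/8 + u/8)
H = -679830/601387 (H = 1/(-1009*1/15810 - 16200*1/19737) = 1/(-1009/15810 - 600/731) = 1/(-601387/679830) = -679830/601387 ≈ -1.1304)
E(k) = -132*k
-16168/H + E(Z(6, 11))/2286 = -16168/(-679830/601387) - 132*(7/4 + (1/8)*11 + (1/8)*6)/2286 = -16168*(-601387/679830) - 132*(7/4 + 11/8 + 3/4)*(1/2286) = 113060756/7905 - 132*31/8*(1/2286) = 113060756/7905 - 1023/2*1/2286 = 113060756/7905 - 341/1524 = 19144655171/1338580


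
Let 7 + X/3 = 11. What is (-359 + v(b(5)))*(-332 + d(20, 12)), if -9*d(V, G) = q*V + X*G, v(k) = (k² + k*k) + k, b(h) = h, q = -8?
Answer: 903488/9 ≈ 1.0039e+5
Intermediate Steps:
X = 12 (X = -21 + 3*11 = -21 + 33 = 12)
v(k) = k + 2*k² (v(k) = (k² + k²) + k = 2*k² + k = k + 2*k²)
d(V, G) = -4*G/3 + 8*V/9 (d(V, G) = -(-8*V + 12*G)/9 = -4*G/3 + 8*V/9)
(-359 + v(b(5)))*(-332 + d(20, 12)) = (-359 + 5*(1 + 2*5))*(-332 + (-4/3*12 + (8/9)*20)) = (-359 + 5*(1 + 10))*(-332 + (-16 + 160/9)) = (-359 + 5*11)*(-332 + 16/9) = (-359 + 55)*(-2972/9) = -304*(-2972/9) = 903488/9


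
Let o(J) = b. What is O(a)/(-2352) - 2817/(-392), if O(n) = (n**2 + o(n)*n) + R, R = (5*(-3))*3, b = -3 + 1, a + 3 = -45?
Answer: 4849/784 ≈ 6.1850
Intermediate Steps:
a = -48 (a = -3 - 45 = -48)
b = -2
o(J) = -2
R = -45 (R = -15*3 = -45)
O(n) = -45 + n**2 - 2*n (O(n) = (n**2 - 2*n) - 45 = -45 + n**2 - 2*n)
O(a)/(-2352) - 2817/(-392) = (-45 + (-48)**2 - 2*(-48))/(-2352) - 2817/(-392) = (-45 + 2304 + 96)*(-1/2352) - 2817*(-1/392) = 2355*(-1/2352) + 2817/392 = -785/784 + 2817/392 = 4849/784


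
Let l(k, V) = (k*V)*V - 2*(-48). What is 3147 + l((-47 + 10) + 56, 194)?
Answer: 718327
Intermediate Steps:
l(k, V) = 96 + k*V² (l(k, V) = (V*k)*V + 96 = k*V² + 96 = 96 + k*V²)
3147 + l((-47 + 10) + 56, 194) = 3147 + (96 + ((-47 + 10) + 56)*194²) = 3147 + (96 + (-37 + 56)*37636) = 3147 + (96 + 19*37636) = 3147 + (96 + 715084) = 3147 + 715180 = 718327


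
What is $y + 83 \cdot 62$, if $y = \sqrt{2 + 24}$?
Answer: $5146 + \sqrt{26} \approx 5151.1$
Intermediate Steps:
$y = \sqrt{26} \approx 5.099$
$y + 83 \cdot 62 = \sqrt{26} + 83 \cdot 62 = \sqrt{26} + 5146 = 5146 + \sqrt{26}$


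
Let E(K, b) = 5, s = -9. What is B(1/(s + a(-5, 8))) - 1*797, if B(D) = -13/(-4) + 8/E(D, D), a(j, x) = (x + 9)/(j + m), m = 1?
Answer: -15843/20 ≈ -792.15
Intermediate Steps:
a(j, x) = (9 + x)/(1 + j) (a(j, x) = (x + 9)/(j + 1) = (9 + x)/(1 + j))
B(D) = 97/20 (B(D) = -13/(-4) + 8/5 = -13*(-¼) + 8*(⅕) = 13/4 + 8/5 = 97/20)
B(1/(s + a(-5, 8))) - 1*797 = 97/20 - 1*797 = 97/20 - 797 = -15843/20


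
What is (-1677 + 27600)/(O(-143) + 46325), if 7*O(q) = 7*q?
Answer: 8641/15394 ≈ 0.56132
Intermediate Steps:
O(q) = q (O(q) = (7*q)/7 = q)
(-1677 + 27600)/(O(-143) + 46325) = (-1677 + 27600)/(-143 + 46325) = 25923/46182 = 25923*(1/46182) = 8641/15394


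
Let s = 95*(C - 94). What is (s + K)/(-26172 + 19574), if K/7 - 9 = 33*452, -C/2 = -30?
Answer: -101245/6598 ≈ -15.345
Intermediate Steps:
C = 60 (C = -2*(-30) = 60)
K = 104475 (K = 63 + 7*(33*452) = 63 + 7*14916 = 63 + 104412 = 104475)
s = -3230 (s = 95*(60 - 94) = 95*(-34) = -3230)
(s + K)/(-26172 + 19574) = (-3230 + 104475)/(-26172 + 19574) = 101245/(-6598) = 101245*(-1/6598) = -101245/6598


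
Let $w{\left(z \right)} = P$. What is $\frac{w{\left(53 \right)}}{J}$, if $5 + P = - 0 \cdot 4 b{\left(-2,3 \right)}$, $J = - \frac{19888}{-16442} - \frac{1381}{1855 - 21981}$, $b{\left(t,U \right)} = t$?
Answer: $- \frac{165455846}{42297229} \approx -3.9117$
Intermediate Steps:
$J = \frac{211486145}{165455846}$ ($J = \left(-19888\right) \left(- \frac{1}{16442}\right) - \frac{1381}{1855 - 21981} = \frac{9944}{8221} - \frac{1381}{-20126} = \frac{9944}{8221} - - \frac{1381}{20126} = \frac{9944}{8221} + \frac{1381}{20126} = \frac{211486145}{165455846} \approx 1.2782$)
$P = -5$ ($P = -5 - 0 \cdot 4 \left(-2\right) = -5 - 0 \left(-2\right) = -5 - 0 = -5 + 0 = -5$)
$w{\left(z \right)} = -5$
$\frac{w{\left(53 \right)}}{J} = - \frac{5}{\frac{211486145}{165455846}} = \left(-5\right) \frac{165455846}{211486145} = - \frac{165455846}{42297229}$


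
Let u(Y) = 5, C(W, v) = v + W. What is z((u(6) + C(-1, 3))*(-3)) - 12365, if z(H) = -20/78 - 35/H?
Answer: -482180/39 ≈ -12364.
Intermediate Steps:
C(W, v) = W + v
z(H) = -10/39 - 35/H (z(H) = -20*1/78 - 35/H = -10/39 - 35/H)
z((u(6) + C(-1, 3))*(-3)) - 12365 = (-10/39 - 35*(-1/(3*(5 + (-1 + 3))))) - 12365 = (-10/39 - 35*(-1/(3*(5 + 2)))) - 12365 = (-10/39 - 35/(7*(-3))) - 12365 = (-10/39 - 35/(-21)) - 12365 = (-10/39 - 35*(-1/21)) - 12365 = (-10/39 + 5/3) - 12365 = 55/39 - 12365 = -482180/39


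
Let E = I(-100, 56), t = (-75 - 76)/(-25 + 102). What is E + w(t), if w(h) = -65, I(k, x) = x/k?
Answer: -1639/25 ≈ -65.560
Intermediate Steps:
t = -151/77 ≈ -1.9610
E = -14/25 (E = 56/(-100) = 56*(-1/100) = -14/25 ≈ -0.56000)
E + w(t) = -14/25 - 65 = -1639/25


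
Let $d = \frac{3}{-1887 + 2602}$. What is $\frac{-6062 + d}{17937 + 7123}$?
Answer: $- \frac{4334327}{17917900} \approx -0.2419$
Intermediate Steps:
$d = \frac{3}{715} \approx 0.0041958$
$\frac{-6062 + d}{17937 + 7123} = \frac{-6062 + \frac{3}{715}}{17937 + 7123} = - \frac{4334327}{715 \cdot 25060} = \left(- \frac{4334327}{715}\right) \frac{1}{25060} = - \frac{4334327}{17917900}$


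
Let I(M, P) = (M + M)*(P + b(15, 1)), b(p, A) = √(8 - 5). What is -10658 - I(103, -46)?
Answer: -1182 - 206*√3 ≈ -1538.8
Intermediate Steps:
b(p, A) = √3
I(M, P) = 2*M*(P + √3) (I(M, P) = (M + M)*(P + √3) = (2*M)*(P + √3) = 2*M*(P + √3))
-10658 - I(103, -46) = -10658 - 2*103*(-46 + √3) = -10658 - (-9476 + 206*√3) = -10658 + (9476 - 206*√3) = -1182 - 206*√3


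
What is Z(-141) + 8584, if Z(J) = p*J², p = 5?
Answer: 107989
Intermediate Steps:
Z(J) = 5*J²
Z(-141) + 8584 = 5*(-141)² + 8584 = 5*19881 + 8584 = 99405 + 8584 = 107989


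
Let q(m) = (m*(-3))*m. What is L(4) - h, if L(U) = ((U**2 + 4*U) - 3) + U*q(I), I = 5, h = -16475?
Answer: 16204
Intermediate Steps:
q(m) = -3*m**2 (q(m) = (-3*m)*m = -3*m**2)
L(U) = -3 + U**2 - 71*U (L(U) = ((U**2 + 4*U) - 3) + U*(-3*5**2) = (-3 + U**2 + 4*U) + U*(-3*25) = (-3 + U**2 + 4*U) + U*(-75) = (-3 + U**2 + 4*U) - 75*U = -3 + U**2 - 71*U)
L(4) - h = (-3 + 4**2 - 71*4) - 1*(-16475) = (-3 + 16 - 284) + 16475 = -271 + 16475 = 16204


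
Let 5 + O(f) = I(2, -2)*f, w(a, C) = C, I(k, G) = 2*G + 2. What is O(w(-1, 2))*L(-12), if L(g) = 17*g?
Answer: 1836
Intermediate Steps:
I(k, G) = 2 + 2*G
O(f) = -5 - 2*f (O(f) = -5 + (2 + 2*(-2))*f = -5 + (2 - 4)*f = -5 - 2*f)
O(w(-1, 2))*L(-12) = (-5 - 2*2)*(17*(-12)) = (-5 - 4)*(-204) = -9*(-204) = 1836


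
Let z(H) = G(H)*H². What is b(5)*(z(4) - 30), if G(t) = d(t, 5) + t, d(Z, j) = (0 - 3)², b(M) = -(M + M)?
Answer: -1780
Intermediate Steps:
b(M) = -2*M
d(Z, j) = 9 (d(Z, j) = (-3)² = 9)
G(t) = 9 + t
z(H) = H²*(9 + H) (z(H) = (9 + H)*H² = H²*(9 + H))
b(5)*(z(4) - 30) = (-2*5)*(4²*(9 + 4) - 30) = -10*(16*13 - 30) = -10*(208 - 30) = -10*178 = -1780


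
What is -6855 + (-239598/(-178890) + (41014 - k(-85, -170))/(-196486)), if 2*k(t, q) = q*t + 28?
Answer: -40151327993137/5858230090 ≈ -6853.8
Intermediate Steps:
k(t, q) = 14 + q*t/2 (k(t, q) = (q*t + 28)/2 = (28 + q*t)/2 = 14 + q*t/2)
-6855 + (-239598/(-178890) + (41014 - k(-85, -170))/(-196486)) = -6855 + (-239598/(-178890) + (41014 - (14 + (1/2)*(-170)*(-85)))/(-196486)) = -6855 + (-239598*(-1/178890) + (41014 - (14 + 7225))*(-1/196486)) = -6855 + (39933/29815 + (41014 - 1*7239)*(-1/196486)) = -6855 + (39933/29815 + (41014 - 7239)*(-1/196486)) = -6855 + (39933/29815 + 33775*(-1/196486)) = -6855 + (39933/29815 - 33775/196486) = -6855 + 6839273813/5858230090 = -40151327993137/5858230090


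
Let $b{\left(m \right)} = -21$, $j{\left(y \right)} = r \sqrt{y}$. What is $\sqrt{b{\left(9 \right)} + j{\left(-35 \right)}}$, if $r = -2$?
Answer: $\sqrt{-21 - 2 i \sqrt{35}} \approx 1.2458 - 4.7489 i$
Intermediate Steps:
$j{\left(y \right)} = - 2 \sqrt{y}$
$\sqrt{b{\left(9 \right)} + j{\left(-35 \right)}} = \sqrt{-21 - 2 \sqrt{-35}} = \sqrt{-21 - 2 i \sqrt{35}}$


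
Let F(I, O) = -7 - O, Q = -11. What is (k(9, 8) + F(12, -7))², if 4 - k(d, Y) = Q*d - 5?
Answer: 11664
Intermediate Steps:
k(d, Y) = 9 + 11*d (k(d, Y) = 4 - (-11*d - 5) = 4 - (-5 - 11*d) = 4 + (5 + 11*d) = 9 + 11*d)
(k(9, 8) + F(12, -7))² = ((9 + 11*9) + (-7 - 1*(-7)))² = ((9 + 99) + (-7 + 7))² = (108 + 0)² = 108² = 11664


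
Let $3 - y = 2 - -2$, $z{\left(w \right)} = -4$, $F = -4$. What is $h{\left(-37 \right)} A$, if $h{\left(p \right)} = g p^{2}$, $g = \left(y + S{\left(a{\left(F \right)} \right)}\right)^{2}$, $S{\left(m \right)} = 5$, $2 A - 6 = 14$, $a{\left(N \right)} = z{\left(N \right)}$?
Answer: $219040$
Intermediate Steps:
$a{\left(N \right)} = -4$
$A = 10$ ($A = 3 + \frac{1}{2} \cdot 14 = 3 + 7 = 10$)
$y = -1$ ($y = 3 - \left(2 - -2\right) = 3 - \left(2 + 2\right) = 3 - 4 = -1$)
$g = 16$ ($g = \left(-1 + 5\right)^{2} = 4^{2} = 16$)
$h{\left(p \right)} = 16 p^{2}$
$h{\left(-37 \right)} A = 16 \left(-37\right)^{2} \cdot 10 = 16 \cdot 1369 \cdot 10 = 21904 \cdot 10 = 219040$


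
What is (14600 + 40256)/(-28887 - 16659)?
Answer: -27428/22773 ≈ -1.2044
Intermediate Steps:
(14600 + 40256)/(-28887 - 16659) = 54856/(-45546) = 54856*(-1/45546) = -27428/22773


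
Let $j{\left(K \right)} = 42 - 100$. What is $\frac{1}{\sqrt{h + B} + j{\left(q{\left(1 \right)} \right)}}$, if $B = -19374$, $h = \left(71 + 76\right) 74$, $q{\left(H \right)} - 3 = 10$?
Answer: $- \frac{29}{5930} - \frac{3 i \sqrt{59}}{2965} \approx -0.0048904 - 0.0077718 i$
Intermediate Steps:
$q{\left(H \right)} = 13$ ($q{\left(H \right)} = 3 + 10 = 13$)
$j{\left(K \right)} = -58$ ($j{\left(K \right)} = 42 - 100 = -58$)
$h = 10878$ ($h = 147 \cdot 74 = 10878$)
$\frac{1}{\sqrt{h + B} + j{\left(q{\left(1 \right)} \right)}} = \frac{1}{\sqrt{10878 - 19374} - 58} = \frac{1}{\sqrt{-8496} - 58} = \frac{1}{12 i \sqrt{59} - 58} = \frac{1}{-58 + 12 i \sqrt{59}}$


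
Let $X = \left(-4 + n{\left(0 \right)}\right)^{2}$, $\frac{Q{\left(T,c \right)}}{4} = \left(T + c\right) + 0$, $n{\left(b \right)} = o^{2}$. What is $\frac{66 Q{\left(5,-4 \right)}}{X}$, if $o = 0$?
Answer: $\frac{33}{2} \approx 16.5$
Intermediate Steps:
$n{\left(b \right)} = 0$ ($n{\left(b \right)} = 0^{2} = 0$)
$Q{\left(T,c \right)} = 4 T + 4 c$ ($Q{\left(T,c \right)} = 4 \left(\left(T + c\right) + 0\right) = 4 \left(T + c\right) = 4 T + 4 c$)
$X = 16$ ($X = \left(-4 + 0\right)^{2} = \left(-4\right)^{2} = 16$)
$\frac{66 Q{\left(5,-4 \right)}}{X} = \frac{66 \left(4 \cdot 5 + 4 \left(-4\right)\right)}{16} = 66 \left(20 - 16\right) \frac{1}{16} = 66 \cdot 4 \cdot \frac{1}{16} = 264 \cdot \frac{1}{16} = \frac{33}{2}$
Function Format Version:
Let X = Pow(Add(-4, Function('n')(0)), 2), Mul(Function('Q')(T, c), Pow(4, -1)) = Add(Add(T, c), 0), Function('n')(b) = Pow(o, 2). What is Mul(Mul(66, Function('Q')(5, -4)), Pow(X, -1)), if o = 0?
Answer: Rational(33, 2) ≈ 16.500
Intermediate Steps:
Function('n')(b) = 0 (Function('n')(b) = Pow(0, 2) = 0)
Function('Q')(T, c) = Add(Mul(4, T), Mul(4, c)) (Function('Q')(T, c) = Mul(4, Add(Add(T, c), 0)) = Mul(4, Add(T, c)) = Add(Mul(4, T), Mul(4, c)))
X = 16 (X = Pow(Add(-4, 0), 2) = Pow(-4, 2) = 16)
Mul(Mul(66, Function('Q')(5, -4)), Pow(X, -1)) = Mul(Mul(66, Add(Mul(4, 5), Mul(4, -4))), Pow(16, -1)) = Mul(Mul(66, Add(20, -16)), Rational(1, 16)) = Mul(Mul(66, 4), Rational(1, 16)) = Mul(264, Rational(1, 16)) = Rational(33, 2)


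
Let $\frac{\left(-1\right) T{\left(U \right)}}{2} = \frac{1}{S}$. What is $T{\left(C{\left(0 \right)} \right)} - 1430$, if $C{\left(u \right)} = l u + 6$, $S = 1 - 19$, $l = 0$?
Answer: $- \frac{12869}{9} \approx -1429.9$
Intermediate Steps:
$S = -18$
$C{\left(u \right)} = 6$ ($C{\left(u \right)} = 0 u + 6 = 0 + 6 = 6$)
$T{\left(U \right)} = \frac{1}{9}$ ($T{\left(U \right)} = - \frac{2}{-18} = \left(-2\right) \left(- \frac{1}{18}\right) = \frac{1}{9}$)
$T{\left(C{\left(0 \right)} \right)} - 1430 = \frac{1}{9} - 1430 = - \frac{12869}{9}$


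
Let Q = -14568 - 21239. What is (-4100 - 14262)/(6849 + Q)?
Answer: 9181/14479 ≈ 0.63409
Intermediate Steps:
Q = -35807
(-4100 - 14262)/(6849 + Q) = (-4100 - 14262)/(6849 - 35807) = -18362/(-28958) = -18362*(-1/28958) = 9181/14479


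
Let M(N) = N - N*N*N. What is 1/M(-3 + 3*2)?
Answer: -1/24 ≈ -0.041667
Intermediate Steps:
M(N) = N - N³ (M(N) = N - N²*N = N - N³)
1/M(-3 + 3*2) = 1/((-3 + 3*2) - (-3 + 3*2)³) = 1/((-3 + 6) - (-3 + 6)³) = 1/(3 - 1*3³) = 1/(3 - 1*27) = 1/(3 - 27) = 1/(-24) = -1/24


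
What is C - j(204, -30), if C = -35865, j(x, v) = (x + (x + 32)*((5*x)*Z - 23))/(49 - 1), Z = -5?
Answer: -64087/6 ≈ -10681.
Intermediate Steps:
j(x, v) = x/48 + (-23 - 25*x)*(32 + x)/48 (j(x, v) = (x + (x + 32)*((5*x)*(-5) - 23))/(49 - 1) = (x + (32 + x)*(-25*x - 23))/48 = (x + (32 + x)*(-23 - 25*x))*(1/48) = (x + (-23 - 25*x)*(32 + x))*(1/48) = x/48 + (-23 - 25*x)*(32 + x)/48)
C - j(204, -30) = -35865 - (-46/3 - 137/8*204 - 25/48*204**2) = -35865 - (-46/3 - 6987/2 - 25/48*41616) = -35865 - (-46/3 - 6987/2 - 21675) = -35865 - 1*(-151103/6) = -35865 + 151103/6 = -64087/6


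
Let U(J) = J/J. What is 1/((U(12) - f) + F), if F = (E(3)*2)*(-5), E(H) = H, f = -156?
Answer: 1/127 ≈ 0.0078740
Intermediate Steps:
U(J) = 1
F = -30 (F = (3*2)*(-5) = 6*(-5) = -30)
1/((U(12) - f) + F) = 1/((1 - 1*(-156)) - 30) = 1/((1 + 156) - 30) = 1/(157 - 30) = 1/127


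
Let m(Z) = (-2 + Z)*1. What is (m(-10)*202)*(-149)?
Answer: 361176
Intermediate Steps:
m(Z) = -2 + Z
(m(-10)*202)*(-149) = ((-2 - 10)*202)*(-149) = -12*202*(-149) = -2424*(-149) = 361176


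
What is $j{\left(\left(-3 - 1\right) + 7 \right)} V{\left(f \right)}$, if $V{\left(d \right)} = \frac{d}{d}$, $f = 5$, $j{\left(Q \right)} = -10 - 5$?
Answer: $-15$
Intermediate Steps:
$j{\left(Q \right)} = -15$
$V{\left(d \right)} = 1$
$j{\left(\left(-3 - 1\right) + 7 \right)} V{\left(f \right)} = \left(-15\right) 1 = -15$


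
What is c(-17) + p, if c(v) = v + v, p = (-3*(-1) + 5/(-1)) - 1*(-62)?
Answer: 26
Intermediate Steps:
p = 60 (p = (3 + 5*(-1)) + 62 = (3 - 5) + 62 = -2 + 62 = 60)
c(v) = 2*v
c(-17) + p = 2*(-17) + 60 = -34 + 60 = 26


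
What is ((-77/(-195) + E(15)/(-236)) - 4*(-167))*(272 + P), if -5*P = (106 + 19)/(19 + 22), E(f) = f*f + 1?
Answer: 56961824279/314470 ≈ 1.8114e+5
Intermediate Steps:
E(f) = 1 + f² (E(f) = f² + 1 = 1 + f²)
P = -25/41 (P = -(106 + 19)/(5*(19 + 22)) = -25/41 ≈ -0.60976)
((-77/(-195) + E(15)/(-236)) - 4*(-167))*(272 + P) = ((-77/(-195) + (1 + 15²)/(-236)) - 4*(-167))*(272 - 25/41) = ((-77*(-1/195) + (1 + 225)*(-1/236)) + 668)*(11127/41) = ((77/195 + 226*(-1/236)) + 668)*(11127/41) = ((77/195 - 113/118) + 668)*(11127/41) = (-12949/23010 + 668)*(11127/41) = (15357731/23010)*(11127/41) = 56961824279/314470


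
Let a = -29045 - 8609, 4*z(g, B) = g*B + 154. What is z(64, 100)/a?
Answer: -3277/75308 ≈ -0.043515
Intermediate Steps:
z(g, B) = 77/2 + B*g/4 (z(g, B) = (g*B + 154)/4 = (B*g + 154)/4 = (154 + B*g)/4 = 77/2 + B*g/4)
a = -37654
z(64, 100)/a = (77/2 + (¼)*100*64)/(-37654) = (77/2 + 1600)*(-1/37654) = (3277/2)*(-1/37654) = -3277/75308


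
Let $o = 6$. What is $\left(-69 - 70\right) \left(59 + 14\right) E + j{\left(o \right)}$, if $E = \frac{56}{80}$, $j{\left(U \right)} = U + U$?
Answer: $- \frac{70909}{10} \approx -7090.9$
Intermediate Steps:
$j{\left(U \right)} = 2 U$
$E = \frac{7}{10}$ ($E = 56 \cdot \frac{1}{80} = \frac{7}{10} \approx 0.7$)
$\left(-69 - 70\right) \left(59 + 14\right) E + j{\left(o \right)} = \left(-69 - 70\right) \left(59 + 14\right) \frac{7}{10} + 2 \cdot 6 = \left(-139\right) 73 \cdot \frac{7}{10} + 12 = \left(-10147\right) \frac{7}{10} + 12 = - \frac{71029}{10} + 12 = - \frac{70909}{10}$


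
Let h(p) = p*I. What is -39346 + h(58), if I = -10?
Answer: -39926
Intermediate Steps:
h(p) = -10*p (h(p) = p*(-10) = -10*p)
-39346 + h(58) = -39346 - 10*58 = -39346 - 580 = -39926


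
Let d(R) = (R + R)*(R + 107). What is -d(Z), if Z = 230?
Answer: -155020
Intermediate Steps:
d(R) = 2*R*(107 + R) (d(R) = (2*R)*(107 + R) = 2*R*(107 + R))
-d(Z) = -2*230*(107 + 230) = -2*230*337 = -1*155020 = -155020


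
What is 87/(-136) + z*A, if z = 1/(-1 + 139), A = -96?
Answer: -4177/3128 ≈ -1.3354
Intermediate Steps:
z = 1/138 ≈ 0.0072464
87/(-136) + z*A = 87/(-136) + (1/138)*(-96) = 87*(-1/136) - 16/23 = -87/136 - 16/23 = -4177/3128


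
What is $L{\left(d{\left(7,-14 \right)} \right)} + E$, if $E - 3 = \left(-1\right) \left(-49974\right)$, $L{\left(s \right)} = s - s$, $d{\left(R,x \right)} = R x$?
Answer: $49977$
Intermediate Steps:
$L{\left(s \right)} = 0$
$E = 49977$ ($E = 3 - -49974 = 3 + 49974 = 49977$)
$L{\left(d{\left(7,-14 \right)} \right)} + E = 0 + 49977 = 49977$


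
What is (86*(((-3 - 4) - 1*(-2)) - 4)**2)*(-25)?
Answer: -174150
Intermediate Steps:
(86*(((-3 - 4) - 1*(-2)) - 4)**2)*(-25) = (86*((-7 + 2) - 4)**2)*(-25) = (86*(-5 - 4)**2)*(-25) = (86*(-9)**2)*(-25) = (86*81)*(-25) = 6966*(-25) = -174150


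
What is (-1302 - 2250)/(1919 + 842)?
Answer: -3552/2761 ≈ -1.2865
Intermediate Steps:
(-1302 - 2250)/(1919 + 842) = -3552/2761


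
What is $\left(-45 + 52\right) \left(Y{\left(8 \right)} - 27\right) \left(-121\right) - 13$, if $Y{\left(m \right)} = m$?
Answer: $16080$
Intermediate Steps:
$\left(-45 + 52\right) \left(Y{\left(8 \right)} - 27\right) \left(-121\right) - 13 = \left(-45 + 52\right) \left(8 - 27\right) \left(-121\right) - 13 = 7 \left(-19\right) \left(-121\right) - 13 = \left(-133\right) \left(-121\right) - 13 = 16093 - 13 = 16080$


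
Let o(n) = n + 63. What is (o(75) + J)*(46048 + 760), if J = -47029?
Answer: -2194873928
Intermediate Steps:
o(n) = 63 + n
(o(75) + J)*(46048 + 760) = ((63 + 75) - 47029)*(46048 + 760) = (138 - 47029)*46808 = -46891*46808 = -2194873928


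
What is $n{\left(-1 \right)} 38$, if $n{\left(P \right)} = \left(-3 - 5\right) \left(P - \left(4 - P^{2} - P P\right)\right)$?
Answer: $912$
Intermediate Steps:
$n{\left(P \right)} = 32 - 16 P^{2} - 8 P$ ($n{\left(P \right)} = - 8 \left(P + \left(\left(P^{2} + P^{2}\right) - 4\right)\right) = - 8 \left(P + \left(2 P^{2} - 4\right)\right) = - 8 \left(P + \left(-4 + 2 P^{2}\right)\right) = - 8 \left(-4 + P + 2 P^{2}\right) = 32 - 16 P^{2} - 8 P$)
$n{\left(-1 \right)} 38 = \left(32 - 16 \left(-1\right)^{2} - -8\right) 38 = \left(32 - 16 + 8\right) 38 = 24 \cdot 38 = 912$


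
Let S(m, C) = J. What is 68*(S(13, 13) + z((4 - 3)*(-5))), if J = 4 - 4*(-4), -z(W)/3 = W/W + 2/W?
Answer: 6188/5 ≈ 1237.6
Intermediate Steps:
z(W) = -3 - 6/W (z(W) = -3*(W/W + 2/W) = -3*(1 + 2/W) = -3 - 6/W)
J = 20 (J = 4 + 16 = 20)
S(m, C) = 20
68*(S(13, 13) + z((4 - 3)*(-5))) = 68*(20 + (-3 - 6*(-1/(5*(4 - 3))))) = 68*(20 + (-3 - 6/(1*(-5)))) = 68*(20 + (-3 - 6/(-5))) = 68*(20 + (-3 - 6*(-⅕))) = 68*(20 + (-3 + 6/5)) = 68*(20 - 9/5) = 68*(91/5) = 6188/5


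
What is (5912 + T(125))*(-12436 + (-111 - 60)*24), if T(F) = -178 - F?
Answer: -92772860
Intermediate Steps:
(5912 + T(125))*(-12436 + (-111 - 60)*24) = (5912 + (-178 - 1*125))*(-12436 + (-111 - 60)*24) = (5912 + (-178 - 125))*(-12436 - 171*24) = (5912 - 303)*(-12436 - 4104) = 5609*(-16540) = -92772860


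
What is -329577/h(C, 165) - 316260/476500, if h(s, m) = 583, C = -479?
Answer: -7861391004/13889975 ≈ -565.98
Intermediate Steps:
-329577/h(C, 165) - 316260/476500 = -329577/583 - 316260/476500 = -329577*1/583 - 316260*1/476500 = -329577/583 - 15813/23825 = -7861391004/13889975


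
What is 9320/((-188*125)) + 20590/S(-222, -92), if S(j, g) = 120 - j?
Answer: 12016939/200925 ≈ 59.808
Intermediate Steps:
9320/((-188*125)) + 20590/S(-222, -92) = 9320/((-188*125)) + 20590/(120 - 1*(-222)) = 9320/(-23500) + 20590/(120 + 222) = 9320*(-1/23500) + 20590/342 = -466/1175 + 20590*(1/342) = -466/1175 + 10295/171 = 12016939/200925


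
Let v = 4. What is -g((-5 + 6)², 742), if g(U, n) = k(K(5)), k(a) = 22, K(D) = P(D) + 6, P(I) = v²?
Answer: -22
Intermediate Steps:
P(I) = 16 (P(I) = 4² = 16)
K(D) = 22 (K(D) = 16 + 6 = 22)
g(U, n) = 22
-g((-5 + 6)², 742) = -1*22 = -22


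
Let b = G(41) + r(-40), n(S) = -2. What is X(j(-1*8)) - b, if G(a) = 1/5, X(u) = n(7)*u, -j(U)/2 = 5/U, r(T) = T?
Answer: 373/10 ≈ 37.300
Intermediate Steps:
j(U) = -10/U
X(u) = -2*u
G(a) = ⅕
b = -199/5 (b = ⅕ - 40 = -199/5 ≈ -39.800)
X(j(-1*8)) - b = -(-20)/((-1*8)) - 1*(-199/5) = -(-20)/(-8) + 199/5 = -(-20)*(-1)/8 + 199/5 = -2*5/4 + 199/5 = -5/2 + 199/5 = 373/10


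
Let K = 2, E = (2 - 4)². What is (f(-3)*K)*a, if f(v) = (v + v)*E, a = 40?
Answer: -1920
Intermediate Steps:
E = 4 (E = (-2)² = 4)
f(v) = 8*v (f(v) = (v + v)*4 = (2*v)*4 = 8*v)
(f(-3)*K)*a = ((8*(-3))*2)*40 = -24*2*40 = -48*40 = -1920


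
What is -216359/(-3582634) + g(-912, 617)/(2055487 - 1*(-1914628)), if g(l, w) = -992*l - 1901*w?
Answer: -9267172887/1293042634810 ≈ -0.0071670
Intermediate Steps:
g(l, w) = -1901*w - 992*l
-216359/(-3582634) + g(-912, 617)/(2055487 - 1*(-1914628)) = -216359/(-3582634) + (-1901*617 - 992*(-912))/(2055487 - 1*(-1914628)) = -216359*(-1/3582634) + (-1172917 + 904704)/(2055487 + 1914628) = 19669/325694 - 268213/3970115 = -9267172887/1293042634810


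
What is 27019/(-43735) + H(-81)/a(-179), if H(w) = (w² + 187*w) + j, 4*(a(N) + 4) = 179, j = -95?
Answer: -1523058237/7128805 ≈ -213.65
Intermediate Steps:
a(N) = 163/4 (a(N) = -4 + (¼)*179 = -4 + 179/4 = 163/4)
H(w) = -95 + w² + 187*w (H(w) = (w² + 187*w) - 95 = -95 + w² + 187*w)
27019/(-43735) + H(-81)/a(-179) = 27019/(-43735) + (-95 + (-81)² + 187*(-81))/(163/4) = 27019*(-1/43735) + (-95 + 6561 - 15147)*(4/163) = -27019/43735 - 8681*4/163 = -27019/43735 - 34724/163 = -1523058237/7128805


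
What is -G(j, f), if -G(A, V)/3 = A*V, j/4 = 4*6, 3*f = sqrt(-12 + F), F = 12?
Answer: 0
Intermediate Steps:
f = 0 (f = sqrt(-12 + 12)/3 = sqrt(0)/3 = (1/3)*0 = 0)
j = 96 (j = 4*(4*6) = 4*24 = 96)
G(A, V) = -3*A*V
-G(j, f) = -(-3)*96*0 = -1*0 = 0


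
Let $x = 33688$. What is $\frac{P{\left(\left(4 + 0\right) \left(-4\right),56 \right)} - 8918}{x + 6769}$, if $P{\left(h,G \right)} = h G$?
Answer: $- \frac{9814}{40457} \approx -0.24258$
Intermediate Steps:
$P{\left(h,G \right)} = G h$
$\frac{P{\left(\left(4 + 0\right) \left(-4\right),56 \right)} - 8918}{x + 6769} = \frac{56 \left(4 + 0\right) \left(-4\right) - 8918}{33688 + 6769} = \frac{56 \cdot 4 \left(-4\right) - 8918}{40457} = \left(56 \left(-16\right) - 8918\right) \frac{1}{40457} = \left(-896 - 8918\right) \frac{1}{40457} = \left(-9814\right) \frac{1}{40457} = - \frac{9814}{40457}$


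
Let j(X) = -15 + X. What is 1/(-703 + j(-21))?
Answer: -1/739 ≈ -0.0013532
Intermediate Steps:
1/(-703 + j(-21)) = 1/(-703 + (-15 - 21)) = 1/(-703 - 36) = 1/(-739) = -1/739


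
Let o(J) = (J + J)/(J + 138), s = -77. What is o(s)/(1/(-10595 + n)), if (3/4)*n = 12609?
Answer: -957418/61 ≈ -15695.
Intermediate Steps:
n = 16812 (n = (4/3)*12609 = 16812)
o(J) = 2*J/(138 + J) (o(J) = (2*J)/(138 + J) = 2*J/(138 + J))
o(s)/(1/(-10595 + n)) = (2*(-77)/(138 - 77))/(1/(-10595 + 16812)) = (2*(-77)/61)/(1/6217) = (2*(-77)*(1/61))/(1/6217) = -154/61*6217 = -957418/61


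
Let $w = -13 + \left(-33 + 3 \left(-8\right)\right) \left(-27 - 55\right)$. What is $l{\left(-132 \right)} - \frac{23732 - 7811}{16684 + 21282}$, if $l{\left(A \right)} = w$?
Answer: $\frac{176943605}{37966} \approx 4660.6$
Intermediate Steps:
$w = 4661$ ($w = -13 + \left(-33 - 24\right) \left(-82\right) = -13 - -4674 = -13 + 4674 = 4661$)
$l{\left(A \right)} = 4661$
$l{\left(-132 \right)} - \frac{23732 - 7811}{16684 + 21282} = 4661 - \frac{23732 - 7811}{16684 + 21282} = 4661 - \frac{15921}{37966} = \frac{176943605}{37966}$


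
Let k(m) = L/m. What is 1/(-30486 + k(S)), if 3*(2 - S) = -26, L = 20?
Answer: -8/243873 ≈ -3.2804e-5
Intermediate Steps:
S = 32/3 (S = 2 - ⅓*(-26) = 2 + 26/3 = 32/3 ≈ 10.667)
k(m) = 20/m
1/(-30486 + k(S)) = 1/(-30486 + 20/(32/3)) = 1/(-30486 + 20*(3/32)) = 1/(-30486 + 15/8) = 1/(-243873/8) = -8/243873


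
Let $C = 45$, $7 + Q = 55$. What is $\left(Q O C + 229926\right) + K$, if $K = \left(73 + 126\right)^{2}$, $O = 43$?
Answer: $362407$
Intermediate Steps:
$Q = 48$ ($Q = -7 + 55 = 48$)
$K = 39601$ ($K = 199^{2} = 39601$)
$\left(Q O C + 229926\right) + K = \left(48 \cdot 43 \cdot 45 + 229926\right) + 39601 = \left(2064 \cdot 45 + 229926\right) + 39601 = \left(92880 + 229926\right) + 39601 = 322806 + 39601 = 362407$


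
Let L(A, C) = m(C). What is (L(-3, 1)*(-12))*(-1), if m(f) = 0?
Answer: 0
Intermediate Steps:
L(A, C) = 0
(L(-3, 1)*(-12))*(-1) = (0*(-12))*(-1) = 0*(-1) = 0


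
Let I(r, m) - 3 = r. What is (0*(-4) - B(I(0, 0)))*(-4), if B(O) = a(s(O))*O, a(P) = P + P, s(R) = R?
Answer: 72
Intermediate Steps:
I(r, m) = 3 + r
a(P) = 2*P
B(O) = 2*O**2 (B(O) = (2*O)*O = 2*O**2)
(0*(-4) - B(I(0, 0)))*(-4) = (0*(-4) - 2*(3 + 0)**2)*(-4) = (0 - 2*3**2)*(-4) = (0 - 2*9)*(-4) = (0 - 1*18)*(-4) = (0 - 18)*(-4) = -18*(-4) = 72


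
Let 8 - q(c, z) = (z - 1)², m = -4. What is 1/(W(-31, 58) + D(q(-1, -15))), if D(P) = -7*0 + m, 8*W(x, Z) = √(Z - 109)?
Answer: -256/1075 - 8*I*√51/1075 ≈ -0.23814 - 0.053146*I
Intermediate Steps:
q(c, z) = 8 - (-1 + z)² (q(c, z) = 8 - (z - 1)² = 8 - (-1 + z)²)
W(x, Z) = √(-109 + Z)/8 (W(x, Z) = √(Z - 109)/8 = √(-109 + Z)/8)
D(P) = -4 (D(P) = -7*0 - 4 = 0 - 4 = -4)
1/(W(-31, 58) + D(q(-1, -15))) = 1/(√(-109 + 58)/8 - 4) = 1/(√(-51)/8 - 4) = 1/((I*√51)/8 - 4) = 1/(I*√51/8 - 4) = 1/(-4 + I*√51/8)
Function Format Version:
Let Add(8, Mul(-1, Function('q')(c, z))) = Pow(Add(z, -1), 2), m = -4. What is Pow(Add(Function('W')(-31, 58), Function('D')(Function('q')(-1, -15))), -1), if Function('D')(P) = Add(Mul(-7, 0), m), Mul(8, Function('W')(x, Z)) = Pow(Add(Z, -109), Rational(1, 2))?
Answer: Add(Rational(-256, 1075), Mul(Rational(-8, 1075), I, Pow(51, Rational(1, 2)))) ≈ Add(-0.23814, Mul(-0.053146, I))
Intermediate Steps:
Function('q')(c, z) = Add(8, Mul(-1, Pow(Add(-1, z), 2))) (Function('q')(c, z) = Add(8, Mul(-1, Pow(Add(z, -1), 2))) = Add(8, Mul(-1, Pow(Add(-1, z), 2))))
Function('W')(x, Z) = Mul(Rational(1, 8), Pow(Add(-109, Z), Rational(1, 2))) (Function('W')(x, Z) = Mul(Rational(1, 8), Pow(Add(Z, -109), Rational(1, 2))) = Mul(Rational(1, 8), Pow(Add(-109, Z), Rational(1, 2))))
Function('D')(P) = -4 (Function('D')(P) = Add(Mul(-7, 0), -4) = Add(0, -4) = -4)
Pow(Add(Function('W')(-31, 58), Function('D')(Function('q')(-1, -15))), -1) = Pow(Add(Mul(Rational(1, 8), Pow(Add(-109, 58), Rational(1, 2))), -4), -1) = Pow(Add(Mul(Rational(1, 8), Pow(-51, Rational(1, 2))), -4), -1) = Pow(Add(Mul(Rational(1, 8), Mul(I, Pow(51, Rational(1, 2)))), -4), -1) = Pow(Add(Mul(Rational(1, 8), I, Pow(51, Rational(1, 2))), -4), -1) = Pow(Add(-4, Mul(Rational(1, 8), I, Pow(51, Rational(1, 2)))), -1)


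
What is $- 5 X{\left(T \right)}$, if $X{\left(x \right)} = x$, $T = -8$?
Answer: $40$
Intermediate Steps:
$- 5 X{\left(T \right)} = \left(-5\right) \left(-8\right) = 40$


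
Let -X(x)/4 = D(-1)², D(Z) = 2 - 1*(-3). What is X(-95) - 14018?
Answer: -14118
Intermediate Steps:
D(Z) = 5 (D(Z) = 2 + 3 = 5)
X(x) = -100 (X(x) = -4*5² = -4*25 = -100)
X(-95) - 14018 = -100 - 14018 = -14118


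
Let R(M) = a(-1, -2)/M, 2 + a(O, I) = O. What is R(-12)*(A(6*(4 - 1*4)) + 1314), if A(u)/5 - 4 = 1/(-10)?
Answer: 2667/8 ≈ 333.38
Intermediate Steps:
a(O, I) = -2 + O
A(u) = 39/2 (A(u) = 20 + 5/(-10) = 20 + 5*(-⅒) = 20 - ½ = 39/2)
R(M) = -3/M (R(M) = (-2 - 1)/M = -3/M)
R(-12)*(A(6*(4 - 1*4)) + 1314) = (-3/(-12))*(39/2 + 1314) = -3*(-1/12)*(2667/2) = (¼)*(2667/2) = 2667/8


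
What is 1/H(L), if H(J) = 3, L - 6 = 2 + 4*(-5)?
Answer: 1/3 ≈ 0.33333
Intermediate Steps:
L = -12 (L = 6 + (2 + 4*(-5)) = 6 + (2 - 20) = 6 - 18 = -12)
1/H(L) = 1/3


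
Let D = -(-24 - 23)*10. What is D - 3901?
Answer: -3431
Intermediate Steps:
D = 470 (D = -(-47)*10 = -1*(-470) = 470)
D - 3901 = 470 - 3901 = -3431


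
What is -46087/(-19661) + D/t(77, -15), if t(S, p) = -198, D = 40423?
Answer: -785631377/3892878 ≈ -201.81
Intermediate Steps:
-46087/(-19661) + D/t(77, -15) = -46087/(-19661) + 40423/(-198) = -46087*(-1/19661) + 40423*(-1/198) = 46087/19661 - 40423/198 = -785631377/3892878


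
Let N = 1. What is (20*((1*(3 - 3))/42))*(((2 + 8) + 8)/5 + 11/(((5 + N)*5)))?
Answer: 0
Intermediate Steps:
(20*((1*(3 - 3))/42))*(((2 + 8) + 8)/5 + 11/(((5 + N)*5))) = (20*((1*(3 - 3))/42))*(((2 + 8) + 8)/5 + 11/(((5 + 1)*5))) = (20*((1*0)*(1/42)))*((10 + 8)*(⅕) + 11/((6*5))) = (20*(0*(1/42)))*(18*(⅕) + 11/30) = (20*0)*(18/5 + 11*(1/30)) = 0*(18/5 + 11/30) = 0*(119/30) = 0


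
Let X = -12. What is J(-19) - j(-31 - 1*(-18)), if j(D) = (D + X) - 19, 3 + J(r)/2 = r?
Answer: 0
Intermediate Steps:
J(r) = -6 + 2*r
j(D) = -31 + D (j(D) = (D - 12) - 19 = (-12 + D) - 19 = -31 + D)
J(-19) - j(-31 - 1*(-18)) = (-6 + 2*(-19)) - (-31 + (-31 - 1*(-18))) = (-6 - 38) - (-31 + (-31 + 18)) = -44 - (-31 - 13) = -44 - 1*(-44) = -44 + 44 = 0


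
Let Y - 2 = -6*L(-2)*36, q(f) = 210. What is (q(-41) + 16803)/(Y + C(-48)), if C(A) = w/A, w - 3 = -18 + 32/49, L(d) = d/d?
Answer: -40014576/502625 ≈ -79.611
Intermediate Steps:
L(d) = 1
w = -703/49 (w = 3 + (-18 + 32/49) = 3 - 850/49 = -703/49 ≈ -14.347)
C(A) = -703/(49*A)
Y = -214 (Y = 2 - 6*1*36 = 2 - 6*36 = 2 - 216 = -214)
(q(-41) + 16803)/(Y + C(-48)) = (210 + 16803)/(-214 - 703/49/(-48)) = 17013/(-214 - 703/49*(-1/48)) = 17013/(-214 + 703/2352) = 17013/(-502625/2352) = 17013*(-2352/502625) = -40014576/502625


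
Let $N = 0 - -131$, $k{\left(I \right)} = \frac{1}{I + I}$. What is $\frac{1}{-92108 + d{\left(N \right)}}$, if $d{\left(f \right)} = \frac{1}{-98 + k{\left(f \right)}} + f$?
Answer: $- \frac{25675}{2361509737} \approx -1.0872 \cdot 10^{-5}$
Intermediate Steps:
$k{\left(I \right)} = \frac{1}{2 I}$
$N = 131$ ($N = 0 + 131 = 131$)
$d{\left(f \right)} = f + \frac{1}{-98 + \frac{1}{2 f}}$ ($d{\left(f \right)} = \frac{1}{-98 + \frac{1}{2 f}} + f = f + \frac{1}{-98 + \frac{1}{2 f}}$)
$\frac{1}{-92108 + d{\left(N \right)}} = \frac{1}{-92108 + \frac{131 \left(-3 + 196 \cdot 131\right)}{-1 + 196 \cdot 131}} = \frac{1}{-92108 + \frac{131 \left(-3 + 25676\right)}{-1 + 25676}} = \frac{1}{-92108 + 131 \cdot \frac{1}{25675} \cdot 25673} = \frac{1}{-92108 + \frac{3363163}{25675}} = \frac{1}{- \frac{2361509737}{25675}} = - \frac{25675}{2361509737}$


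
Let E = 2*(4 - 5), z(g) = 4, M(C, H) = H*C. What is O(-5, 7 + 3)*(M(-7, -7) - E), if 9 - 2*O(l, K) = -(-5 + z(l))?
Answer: 204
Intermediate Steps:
M(C, H) = C*H
E = -2 (E = 2*(-1) = -2)
O(l, K) = 4 (O(l, K) = 9/2 - (-1)*(-5 + 4)/2 = 9/2 - (-1)*(-1)/2 = 9/2 - ½*1 = 9/2 - ½ = 4)
O(-5, 7 + 3)*(M(-7, -7) - E) = 4*(-7*(-7) - 1*(-2)) = 4*(49 + 2) = 4*51 = 204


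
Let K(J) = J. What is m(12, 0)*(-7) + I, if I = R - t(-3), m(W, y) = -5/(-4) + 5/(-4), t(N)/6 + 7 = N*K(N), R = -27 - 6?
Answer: -45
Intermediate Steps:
R = -33
t(N) = -42 + 6*N² (t(N) = -42 + 6*(N*N) = -42 + 6*N²)
m(W, y) = 0 (m(W, y) = -5*(-¼) + 5*(-¼) = 5/4 - 5/4 = 0)
I = -45 (I = -33 - (-42 + 6*(-3)²) = -33 - (-42 + 6*9) = -33 - (-42 + 54) = -33 - 1*12 = -33 - 12 = -45)
m(12, 0)*(-7) + I = 0*(-7) - 45 = 0 - 45 = -45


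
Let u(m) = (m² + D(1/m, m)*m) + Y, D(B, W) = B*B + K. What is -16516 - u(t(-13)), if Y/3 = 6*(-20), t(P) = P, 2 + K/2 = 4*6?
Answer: -204788/13 ≈ -15753.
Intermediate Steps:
K = 44 (K = -4 + 2*(4*6) = -4 + 2*24 = -4 + 48 = 44)
D(B, W) = 44 + B² (D(B, W) = B*B + 44 = B² + 44 = 44 + B²)
Y = -360 (Y = 3*(6*(-20)) = 3*(-120) = -360)
u(m) = -360 + m² + m*(44 + m⁻²) (u(m) = (m² + (44 + (1/m)²)*m) - 360 = (m² + (44 + m⁻²)*m) - 360 = (m² + m*(44 + m⁻²)) - 360 = -360 + m² + m*(44 + m⁻²))
-16516 - u(t(-13)) = -16516 - (-360 + 1/(-13) + (-13)² + 44*(-13)) = -16516 - (-360 - 1/13 + 169 - 572) = -16516 - 1*(-9920/13) = -16516 + 9920/13 = -204788/13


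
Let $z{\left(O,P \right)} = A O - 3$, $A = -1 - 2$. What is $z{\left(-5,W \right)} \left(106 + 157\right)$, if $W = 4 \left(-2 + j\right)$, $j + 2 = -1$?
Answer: $3156$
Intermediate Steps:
$j = -3$ ($j = -2 - 1 = -3$)
$W = -20$ ($W = 4 \left(-2 - 3\right) = 4 \left(-5\right) = -20$)
$A = -3$
$z{\left(O,P \right)} = -3 - 3 O$ ($z{\left(O,P \right)} = - 3 O - 3 = -3 - 3 O$)
$z{\left(-5,W \right)} \left(106 + 157\right) = \left(-3 - -15\right) \left(106 + 157\right) = \left(-3 + 15\right) 263 = 12 \cdot 263 = 3156$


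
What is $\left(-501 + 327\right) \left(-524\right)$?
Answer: $91176$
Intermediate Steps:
$\left(-501 + 327\right) \left(-524\right) = \left(-174\right) \left(-524\right) = 91176$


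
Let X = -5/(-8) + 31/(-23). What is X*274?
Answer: -18221/92 ≈ -198.05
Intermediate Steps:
X = -133/184 (X = -5*(-⅛) + 31*(-1/23) = 5/8 - 31/23 = -133/184 ≈ -0.72283)
X*274 = -133/184*274 = -18221/92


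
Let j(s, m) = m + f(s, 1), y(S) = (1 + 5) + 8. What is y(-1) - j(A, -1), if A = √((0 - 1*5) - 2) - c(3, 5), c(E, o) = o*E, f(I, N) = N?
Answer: 14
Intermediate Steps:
c(E, o) = E*o
y(S) = 14 (y(S) = 6 + 8 = 14)
A = -15 + I*√7 (A = √((0 - 1*5) - 2) - 3*5 = √((0 - 5) - 2) - 1*15 = √(-5 - 2) - 15 = √(-7) - 15 = I*√7 - 15 = -15 + I*√7 ≈ -15.0 + 2.6458*I)
j(s, m) = 1 + m (j(s, m) = m + 1 = 1 + m)
y(-1) - j(A, -1) = 14 - (1 - 1) = 14 - 1*0 = 14 + 0 = 14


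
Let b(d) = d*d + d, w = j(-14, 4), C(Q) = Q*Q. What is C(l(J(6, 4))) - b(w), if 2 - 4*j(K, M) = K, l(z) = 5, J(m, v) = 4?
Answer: 5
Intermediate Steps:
C(Q) = Q²
j(K, M) = ½ - K/4
w = 4 (w = ½ - ¼*(-14) = ½ + 7/2 = 4)
b(d) = d + d² (b(d) = d² + d = d + d²)
C(l(J(6, 4))) - b(w) = 5² - 4*(1 + 4) = 25 - 4*5 = 25 - 1*20 = 25 - 20 = 5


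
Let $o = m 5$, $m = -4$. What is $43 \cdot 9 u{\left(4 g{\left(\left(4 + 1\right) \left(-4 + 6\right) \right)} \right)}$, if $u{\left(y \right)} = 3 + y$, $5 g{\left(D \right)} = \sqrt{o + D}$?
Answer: $1161 + \frac{1548 i \sqrt{10}}{5} \approx 1161.0 + 979.04 i$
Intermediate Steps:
$o = -20$ ($o = \left(-4\right) 5 = -20$)
$g{\left(D \right)} = \frac{\sqrt{-20 + D}}{5}$
$43 \cdot 9 u{\left(4 g{\left(\left(4 + 1\right) \left(-4 + 6\right) \right)} \right)} = 43 \cdot 9 \left(3 + 4 \frac{\sqrt{-20 + \left(4 + 1\right) \left(-4 + 6\right)}}{5}\right) = 387 \left(3 + 4 \frac{\sqrt{-20 + 5 \cdot 2}}{5}\right) = 387 \left(3 + 4 \frac{\sqrt{-20 + 10}}{5}\right) = 387 \left(3 + 4 \frac{\sqrt{-10}}{5}\right) = 387 \left(3 + 4 \frac{i \sqrt{10}}{5}\right) = 387 \left(3 + \frac{4 i \sqrt{10}}{5}\right) = 1161 + \frac{1548 i \sqrt{10}}{5}$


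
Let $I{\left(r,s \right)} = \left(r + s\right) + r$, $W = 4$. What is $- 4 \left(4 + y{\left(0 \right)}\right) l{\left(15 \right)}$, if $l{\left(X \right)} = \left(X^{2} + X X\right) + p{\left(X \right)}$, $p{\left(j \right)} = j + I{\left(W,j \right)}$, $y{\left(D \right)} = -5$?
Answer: $1952$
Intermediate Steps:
$I{\left(r,s \right)} = s + 2 r$
$p{\left(j \right)} = 8 + 2 j$ ($p{\left(j \right)} = j + \left(j + 2 \cdot 4\right) = j + \left(j + 8\right) = j + \left(8 + j\right) = 8 + 2 j$)
$l{\left(X \right)} = 8 + 2 X + 2 X^{2}$ ($l{\left(X \right)} = \left(X^{2} + X X\right) + \left(8 + 2 X\right) = \left(X^{2} + X^{2}\right) + \left(8 + 2 X\right) = 2 X^{2} + \left(8 + 2 X\right) = 8 + 2 X + 2 X^{2}$)
$- 4 \left(4 + y{\left(0 \right)}\right) l{\left(15 \right)} = - 4 \left(4 - 5\right) \left(8 + 2 \cdot 15 + 2 \cdot 15^{2}\right) = \left(-4\right) \left(-1\right) \left(8 + 30 + 2 \cdot 225\right) = 4 \left(8 + 30 + 450\right) = 4 \cdot 488 = 1952$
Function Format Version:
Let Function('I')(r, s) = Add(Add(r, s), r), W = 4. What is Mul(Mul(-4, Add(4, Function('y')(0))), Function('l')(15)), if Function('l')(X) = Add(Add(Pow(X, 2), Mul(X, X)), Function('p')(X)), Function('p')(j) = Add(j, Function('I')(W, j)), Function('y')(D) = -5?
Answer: 1952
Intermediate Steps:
Function('I')(r, s) = Add(s, Mul(2, r))
Function('p')(j) = Add(8, Mul(2, j)) (Function('p')(j) = Add(j, Add(j, Mul(2, 4))) = Add(j, Add(j, 8)) = Add(j, Add(8, j)) = Add(8, Mul(2, j)))
Function('l')(X) = Add(8, Mul(2, X), Mul(2, Pow(X, 2))) (Function('l')(X) = Add(Add(Pow(X, 2), Mul(X, X)), Add(8, Mul(2, X))) = Add(Add(Pow(X, 2), Pow(X, 2)), Add(8, Mul(2, X))) = Add(Mul(2, Pow(X, 2)), Add(8, Mul(2, X))) = Add(8, Mul(2, X), Mul(2, Pow(X, 2))))
Mul(Mul(-4, Add(4, Function('y')(0))), Function('l')(15)) = Mul(Mul(-4, Add(4, -5)), Add(8, Mul(2, 15), Mul(2, Pow(15, 2)))) = Mul(Mul(-4, -1), Add(8, 30, Mul(2, 225))) = Mul(4, Add(8, 30, 450)) = Mul(4, 488) = 1952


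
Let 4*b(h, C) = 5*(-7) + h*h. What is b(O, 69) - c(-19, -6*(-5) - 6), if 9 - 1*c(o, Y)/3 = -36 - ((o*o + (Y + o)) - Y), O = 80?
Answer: 1721/4 ≈ 430.25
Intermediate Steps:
b(h, C) = -35/4 + h**2/4 (b(h, C) = (5*(-7) + h*h)/4 = (-35 + h**2)/4 = -35/4 + h**2/4)
c(o, Y) = 135 + 3*o + 3*o**2 (c(o, Y) = 27 - 3*(-36 - ((o*o + (Y + o)) - Y)) = 27 - 3*(-36 - ((o**2 + (Y + o)) - Y)) = 27 - 3*(-36 - ((Y + o + o**2) - Y)) = 27 - 3*(-36 - (o + o**2)) = 27 - 3*(-36 + (-o - o**2)) = 27 - 3*(-36 - o - o**2) = 27 + (108 + 3*o + 3*o**2) = 135 + 3*o + 3*o**2)
b(O, 69) - c(-19, -6*(-5) - 6) = (-35/4 + (1/4)*80**2) - (135 + 3*(-19) + 3*(-19)**2) = (-35/4 + (1/4)*6400) - (135 - 57 + 3*361) = (-35/4 + 1600) - (135 - 57 + 1083) = 6365/4 - 1*1161 = 6365/4 - 1161 = 1721/4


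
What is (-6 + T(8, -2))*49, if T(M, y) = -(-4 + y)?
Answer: 0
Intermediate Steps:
T(M, y) = 4 - y
(-6 + T(8, -2))*49 = (-6 + (4 - 1*(-2)))*49 = (-6 + (4 + 2))*49 = (-6 + 6)*49 = 0*49 = 0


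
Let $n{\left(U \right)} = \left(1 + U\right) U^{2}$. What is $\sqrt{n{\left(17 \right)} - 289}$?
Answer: $17 \sqrt{17} \approx 70.093$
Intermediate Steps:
$n{\left(U \right)} = U^{2} \left(1 + U\right)$
$\sqrt{n{\left(17 \right)} - 289} = \sqrt{17^{2} \left(1 + 17\right) - 289} = \sqrt{289 \cdot 18 - 289} = \sqrt{5202 - 289} = \sqrt{4913} = 17 \sqrt{17}$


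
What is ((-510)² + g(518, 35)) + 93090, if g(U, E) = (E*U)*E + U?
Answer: 988258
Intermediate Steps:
g(U, E) = U + U*E² (g(U, E) = U*E² + U = U + U*E²)
((-510)² + g(518, 35)) + 93090 = ((-510)² + 518*(1 + 35²)) + 93090 = (260100 + 518*(1 + 1225)) + 93090 = (260100 + 518*1226) + 93090 = (260100 + 635068) + 93090 = 895168 + 93090 = 988258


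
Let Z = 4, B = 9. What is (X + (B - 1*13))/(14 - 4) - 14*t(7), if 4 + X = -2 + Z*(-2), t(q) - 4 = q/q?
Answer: -359/5 ≈ -71.800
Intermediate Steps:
t(q) = 5 (t(q) = 4 + q/q = 4 + 1 = 5)
X = -14 (X = -4 + (-2 + 4*(-2)) = -4 + (-2 - 8) = -4 - 10 = -14)
(X + (B - 1*13))/(14 - 4) - 14*t(7) = (-14 + (9 - 1*13))/(14 - 4) - 14*5 = (-14 + (9 - 13))/10 - 70 = (-14 - 4)*(⅒) - 70 = -18*⅒ - 70 = -9/5 - 70 = -359/5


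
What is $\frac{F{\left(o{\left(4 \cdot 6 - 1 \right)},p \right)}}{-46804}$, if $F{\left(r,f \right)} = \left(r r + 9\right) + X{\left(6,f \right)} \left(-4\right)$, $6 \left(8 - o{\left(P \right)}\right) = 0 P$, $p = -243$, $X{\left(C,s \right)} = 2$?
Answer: $- \frac{65}{46804} \approx -0.0013888$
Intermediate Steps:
$o{\left(P \right)} = 8$ ($o{\left(P \right)} = 8 - \frac{0 P}{6} = 8 - 0 = 8 + 0 = 8$)
$F{\left(r,f \right)} = 1 + r^{2}$ ($F{\left(r,f \right)} = \left(r r + 9\right) + 2 \left(-4\right) = \left(r^{2} + 9\right) - 8 = \left(9 + r^{2}\right) - 8 = 1 + r^{2}$)
$\frac{F{\left(o{\left(4 \cdot 6 - 1 \right)},p \right)}}{-46804} = \frac{1 + 8^{2}}{-46804} = \left(1 + 64\right) \left(- \frac{1}{46804}\right) = 65 \left(- \frac{1}{46804}\right) = - \frac{65}{46804}$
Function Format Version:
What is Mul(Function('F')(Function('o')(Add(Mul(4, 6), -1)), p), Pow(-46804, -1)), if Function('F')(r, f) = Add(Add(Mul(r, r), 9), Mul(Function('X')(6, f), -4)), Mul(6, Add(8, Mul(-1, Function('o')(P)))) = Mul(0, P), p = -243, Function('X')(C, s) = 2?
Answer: Rational(-65, 46804) ≈ -0.0013888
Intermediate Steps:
Function('o')(P) = 8 (Function('o')(P) = Add(8, Mul(Rational(-1, 6), Mul(0, P))) = Add(8, Mul(Rational(-1, 6), 0)) = Add(8, 0) = 8)
Function('F')(r, f) = Add(1, Pow(r, 2)) (Function('F')(r, f) = Add(Add(Mul(r, r), 9), Mul(2, -4)) = Add(Add(Pow(r, 2), 9), -8) = Add(Add(9, Pow(r, 2)), -8) = Add(1, Pow(r, 2)))
Mul(Function('F')(Function('o')(Add(Mul(4, 6), -1)), p), Pow(-46804, -1)) = Mul(Add(1, Pow(8, 2)), Pow(-46804, -1)) = Mul(Add(1, 64), Rational(-1, 46804)) = Mul(65, Rational(-1, 46804)) = Rational(-65, 46804)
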